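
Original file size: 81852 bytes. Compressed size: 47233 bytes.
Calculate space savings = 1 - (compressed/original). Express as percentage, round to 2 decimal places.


ratio = compressed/original = 47233/81852 = 0.577054
savings = 1 - ratio = 1 - 0.577054 = 0.422946
as a percentage: 0.422946 * 100 = 42.29%

Space savings = 1 - 47233/81852 = 42.29%


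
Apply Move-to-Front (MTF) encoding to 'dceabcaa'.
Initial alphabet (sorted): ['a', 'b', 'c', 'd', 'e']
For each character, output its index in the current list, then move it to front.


MTF encoding:
'd': index 3 in ['a', 'b', 'c', 'd', 'e'] -> ['d', 'a', 'b', 'c', 'e']
'c': index 3 in ['d', 'a', 'b', 'c', 'e'] -> ['c', 'd', 'a', 'b', 'e']
'e': index 4 in ['c', 'd', 'a', 'b', 'e'] -> ['e', 'c', 'd', 'a', 'b']
'a': index 3 in ['e', 'c', 'd', 'a', 'b'] -> ['a', 'e', 'c', 'd', 'b']
'b': index 4 in ['a', 'e', 'c', 'd', 'b'] -> ['b', 'a', 'e', 'c', 'd']
'c': index 3 in ['b', 'a', 'e', 'c', 'd'] -> ['c', 'b', 'a', 'e', 'd']
'a': index 2 in ['c', 'b', 'a', 'e', 'd'] -> ['a', 'c', 'b', 'e', 'd']
'a': index 0 in ['a', 'c', 'b', 'e', 'd'] -> ['a', 'c', 'b', 'e', 'd']


Output: [3, 3, 4, 3, 4, 3, 2, 0]


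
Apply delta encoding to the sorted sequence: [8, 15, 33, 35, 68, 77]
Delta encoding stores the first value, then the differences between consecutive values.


First value: 8
Deltas:
  15 - 8 = 7
  33 - 15 = 18
  35 - 33 = 2
  68 - 35 = 33
  77 - 68 = 9


Delta encoded: [8, 7, 18, 2, 33, 9]


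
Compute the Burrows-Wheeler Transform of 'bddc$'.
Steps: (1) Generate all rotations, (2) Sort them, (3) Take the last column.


Rotations (sorted):
  0: $bddc -> last char: c
  1: bddc$ -> last char: $
  2: c$bdd -> last char: d
  3: dc$bd -> last char: d
  4: ddc$b -> last char: b


BWT = c$ddb


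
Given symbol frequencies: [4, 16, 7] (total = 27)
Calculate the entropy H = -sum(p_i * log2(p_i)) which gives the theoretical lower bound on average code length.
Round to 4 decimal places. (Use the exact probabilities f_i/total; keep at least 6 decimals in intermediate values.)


Per-symbol terms -p_i * log2(p_i) with p_i = f_i/27:
  p = 4/27 = 0.148148: log2(p) = -2.754888, -p*log2(p) = 0.408131
  p = 16/27 = 0.592593: log2(p) = -0.754888, -p*log2(p) = 0.447341
  p = 7/27 = 0.259259: log2(p) = -1.947533, -p*log2(p) = 0.504916
H = 0.408131 + 0.447341 + 0.504916 = 1.360388

H = 1.3604 bits/symbol


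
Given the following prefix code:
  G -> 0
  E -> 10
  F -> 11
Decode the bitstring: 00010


Decoding step by step:
Bits 0 -> G
Bits 0 -> G
Bits 0 -> G
Bits 10 -> E


Decoded message: GGGE


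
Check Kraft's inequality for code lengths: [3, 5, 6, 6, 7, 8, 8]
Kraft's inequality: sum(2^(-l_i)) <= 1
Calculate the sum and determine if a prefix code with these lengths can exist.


Sum = 2^(-3) + 2^(-5) + 2^(-6) + 2^(-6) + 2^(-7) + 2^(-8) + 2^(-8)
    = 0.125 + 0.03125 + 0.015625 + 0.015625 + 0.0078125 + 0.00390625 + 0.00390625
    = 52/256 = 0.203125
Since 0.203125 <= 1, Kraft's inequality IS satisfied.
A prefix code with these lengths CAN exist.

Kraft sum = 0.203125. Satisfied.


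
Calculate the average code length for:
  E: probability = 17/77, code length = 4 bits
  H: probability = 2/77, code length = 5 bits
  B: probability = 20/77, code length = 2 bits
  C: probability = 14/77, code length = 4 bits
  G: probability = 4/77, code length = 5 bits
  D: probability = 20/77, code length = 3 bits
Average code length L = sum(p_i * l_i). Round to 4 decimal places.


Weighted contributions p_i * l_i:
  E: (17/77) * 4 = 68/77
  H: (2/77) * 5 = 10/77
  B: (20/77) * 2 = 40/77
  C: (14/77) * 4 = 56/77
  G: (4/77) * 5 = 20/77
  D: (20/77) * 3 = 60/77
Sum = (68 + 10 + 40 + 56 + 20 + 60)/77 = 254/77

L = 254/77 = 3.2987 bits/symbol


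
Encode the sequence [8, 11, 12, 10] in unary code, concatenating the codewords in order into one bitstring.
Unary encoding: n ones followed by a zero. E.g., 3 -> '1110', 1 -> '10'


Encode each number as n ones followed by a terminating 0:
  8 -> 111111110 (9 bits)
  11 -> 111111111110 (12 bits)
  12 -> 1111111111110 (13 bits)
  10 -> 11111111110 (11 bits)
Total length = 9 + 12 + 13 + 11 = 45 bits.

Unary([8, 11, 12, 10]) = 111111110111111111110111111111111011111111110 (45 bits)


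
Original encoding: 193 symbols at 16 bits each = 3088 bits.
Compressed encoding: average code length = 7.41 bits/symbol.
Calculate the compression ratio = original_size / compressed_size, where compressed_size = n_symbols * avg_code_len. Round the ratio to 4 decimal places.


original_size = n_symbols * orig_bits = 193 * 16 = 3088 bits
compressed_size = n_symbols * avg_code_len = 193 * 7.41 = 1430.13 bits
ratio = original_size / compressed_size = 3088 / 1430.13 = 2.1592

Compression ratio = 2.1592


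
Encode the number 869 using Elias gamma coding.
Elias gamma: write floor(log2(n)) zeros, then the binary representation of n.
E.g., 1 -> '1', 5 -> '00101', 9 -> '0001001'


num_bits = floor(log2(869)) + 1 = 10
leading_zeros = num_bits - 1 = 9
binary(869) = 1101100101

Elias gamma(869) = '000000000' + '1101100101' = 0000000001101100101 (19 bits)


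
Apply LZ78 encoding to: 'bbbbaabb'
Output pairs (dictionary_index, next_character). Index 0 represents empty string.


LZ78 encoding steps:
Dictionary: {0: ''}
Step 1: w='' (idx 0), next='b' -> output (0, 'b'), add 'b' as idx 1
Step 2: w='b' (idx 1), next='b' -> output (1, 'b'), add 'bb' as idx 2
Step 3: w='b' (idx 1), next='a' -> output (1, 'a'), add 'ba' as idx 3
Step 4: w='' (idx 0), next='a' -> output (0, 'a'), add 'a' as idx 4
Step 5: w='bb' (idx 2), end of input -> output (2, '')


Encoded: [(0, 'b'), (1, 'b'), (1, 'a'), (0, 'a'), (2, '')]


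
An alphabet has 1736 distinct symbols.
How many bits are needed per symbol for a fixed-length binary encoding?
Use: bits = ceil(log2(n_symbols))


log2(1736) = 10.7616
Bracket: 2^10 = 1024 < 1736 <= 2^11 = 2048
So ceil(log2(1736)) = 11

bits = ceil(log2(1736)) = ceil(10.7616) = 11 bits


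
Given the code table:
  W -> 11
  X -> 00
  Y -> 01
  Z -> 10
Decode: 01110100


Decoding:
01 -> Y
11 -> W
01 -> Y
00 -> X


Result: YWYX


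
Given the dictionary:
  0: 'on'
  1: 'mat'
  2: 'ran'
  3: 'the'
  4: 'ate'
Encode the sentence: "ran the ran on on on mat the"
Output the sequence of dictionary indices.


Look up each word in the dictionary:
  'ran' -> 2
  'the' -> 3
  'ran' -> 2
  'on' -> 0
  'on' -> 0
  'on' -> 0
  'mat' -> 1
  'the' -> 3

Encoded: [2, 3, 2, 0, 0, 0, 1, 3]


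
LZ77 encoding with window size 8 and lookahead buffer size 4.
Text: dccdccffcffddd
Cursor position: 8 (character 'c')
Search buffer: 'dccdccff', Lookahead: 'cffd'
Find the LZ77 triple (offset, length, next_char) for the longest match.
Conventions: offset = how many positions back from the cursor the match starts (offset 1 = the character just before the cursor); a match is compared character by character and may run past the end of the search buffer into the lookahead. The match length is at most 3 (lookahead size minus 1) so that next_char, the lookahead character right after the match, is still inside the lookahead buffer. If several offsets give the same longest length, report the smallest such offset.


Try each offset into the search buffer:
  offset=1 (pos 7, char 'f'): match length 0
  offset=2 (pos 6, char 'f'): match length 0
  offset=3 (pos 5, char 'c'): match length 3
  offset=4 (pos 4, char 'c'): match length 1
  offset=5 (pos 3, char 'd'): match length 0
  offset=6 (pos 2, char 'c'): match length 1
  offset=7 (pos 1, char 'c'): match length 1
  offset=8 (pos 0, char 'd'): match length 0
Longest match has length 3 at offset 3.
next_char = character at position 8 + 3 = 11 -> 'd'

Best match: offset=3, length=3 (matching 'cff' starting at position 5)
LZ77 triple: (3, 3, 'd')


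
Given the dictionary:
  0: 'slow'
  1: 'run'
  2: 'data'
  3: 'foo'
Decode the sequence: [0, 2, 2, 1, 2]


Look up each index in the dictionary:
  0 -> 'slow'
  2 -> 'data'
  2 -> 'data'
  1 -> 'run'
  2 -> 'data'

Decoded: "slow data data run data"


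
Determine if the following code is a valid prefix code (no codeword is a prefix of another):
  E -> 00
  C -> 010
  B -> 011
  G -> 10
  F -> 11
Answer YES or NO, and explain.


Checking each pair (does one codeword prefix another?):
  E='00' vs C='010': no prefix
  E='00' vs B='011': no prefix
  E='00' vs G='10': no prefix
  E='00' vs F='11': no prefix
  C='010' vs E='00': no prefix
  C='010' vs B='011': no prefix
  C='010' vs G='10': no prefix
  C='010' vs F='11': no prefix
  B='011' vs E='00': no prefix
  B='011' vs C='010': no prefix
  B='011' vs G='10': no prefix
  B='011' vs F='11': no prefix
  G='10' vs E='00': no prefix
  G='10' vs C='010': no prefix
  G='10' vs B='011': no prefix
  G='10' vs F='11': no prefix
  F='11' vs E='00': no prefix
  F='11' vs C='010': no prefix
  F='11' vs B='011': no prefix
  F='11' vs G='10': no prefix
No violation found over all pairs.

YES -- this is a valid prefix code. No codeword is a prefix of any other codeword.


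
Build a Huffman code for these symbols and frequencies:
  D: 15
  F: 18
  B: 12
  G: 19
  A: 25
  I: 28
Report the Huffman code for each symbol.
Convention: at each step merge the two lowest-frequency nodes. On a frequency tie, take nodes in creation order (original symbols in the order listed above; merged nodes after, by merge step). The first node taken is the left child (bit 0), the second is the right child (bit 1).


Huffman tree construction:
Step 1: Merge B(12) + D(15) = 27
Step 2: Merge F(18) + G(19) = 37
Step 3: Merge A(25) + (B+D)(27) = 52
Step 4: Merge I(28) + (F+G)(37) = 65
Step 5: Merge (A+(B+D))(52) + (I+(F+G))(65) = 117
Read each symbol's code off the tree from the root (left child = 0, right child = 1).

Codes:
  D: 011 (length 3)
  F: 110 (length 3)
  B: 010 (length 3)
  G: 111 (length 3)
  A: 00 (length 2)
  I: 10 (length 2)
Average code length: 298/117 = 2.5470 bits/symbol


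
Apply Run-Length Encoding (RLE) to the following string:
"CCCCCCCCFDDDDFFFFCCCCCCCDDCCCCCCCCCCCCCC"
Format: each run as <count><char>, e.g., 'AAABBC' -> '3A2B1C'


Scanning runs left to right:
  i=0: run of 'C' x 8 -> '8C'
  i=8: run of 'F' x 1 -> '1F'
  i=9: run of 'D' x 4 -> '4D'
  i=13: run of 'F' x 4 -> '4F'
  i=17: run of 'C' x 7 -> '7C'
  i=24: run of 'D' x 2 -> '2D'
  i=26: run of 'C' x 14 -> '14C'

RLE = 8C1F4D4F7C2D14C


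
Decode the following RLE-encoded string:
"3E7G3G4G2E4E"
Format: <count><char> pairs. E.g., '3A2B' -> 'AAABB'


Expanding each <count><char> pair:
  3E -> 'EEE'
  7G -> 'GGGGGGG'
  3G -> 'GGG'
  4G -> 'GGGG'
  2E -> 'EE'
  4E -> 'EEEE'

Decoded = EEEGGGGGGGGGGGGGGEEEEEE


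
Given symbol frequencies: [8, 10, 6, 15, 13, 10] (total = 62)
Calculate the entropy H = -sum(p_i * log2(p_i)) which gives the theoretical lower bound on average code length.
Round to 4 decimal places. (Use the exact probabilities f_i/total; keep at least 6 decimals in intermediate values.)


Per-symbol terms -p_i * log2(p_i) with p_i = f_i/62:
  p = 8/62 = 0.129032: log2(p) = -2.954196, -p*log2(p) = 0.381187
  p = 10/62 = 0.161290: log2(p) = -2.632268, -p*log2(p) = 0.424559
  p = 6/62 = 0.096774: log2(p) = -3.369234, -p*log2(p) = 0.326055
  p = 15/62 = 0.241935: log2(p) = -2.047306, -p*log2(p) = 0.495316
  p = 13/62 = 0.209677: log2(p) = -2.253757, -p*log2(p) = 0.472562
  p = 10/62 = 0.161290: log2(p) = -2.632268, -p*log2(p) = 0.424559
H = 0.381187 + 0.424559 + 0.326055 + 0.495316 + 0.472562 + 0.424559 = 2.524238

H = 2.5242 bits/symbol


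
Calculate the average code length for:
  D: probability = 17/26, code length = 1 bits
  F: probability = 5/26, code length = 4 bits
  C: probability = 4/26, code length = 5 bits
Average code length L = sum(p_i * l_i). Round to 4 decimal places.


Weighted contributions p_i * l_i:
  D: (17/26) * 1 = 17/26
  F: (5/26) * 4 = 20/26
  C: (4/26) * 5 = 20/26
Sum = (17 + 20 + 20)/26 = 57/26

L = 57/26 = 2.1923 bits/symbol


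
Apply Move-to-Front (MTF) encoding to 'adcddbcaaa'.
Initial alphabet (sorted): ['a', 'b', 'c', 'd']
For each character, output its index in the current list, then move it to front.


MTF encoding:
'a': index 0 in ['a', 'b', 'c', 'd'] -> ['a', 'b', 'c', 'd']
'd': index 3 in ['a', 'b', 'c', 'd'] -> ['d', 'a', 'b', 'c']
'c': index 3 in ['d', 'a', 'b', 'c'] -> ['c', 'd', 'a', 'b']
'd': index 1 in ['c', 'd', 'a', 'b'] -> ['d', 'c', 'a', 'b']
'd': index 0 in ['d', 'c', 'a', 'b'] -> ['d', 'c', 'a', 'b']
'b': index 3 in ['d', 'c', 'a', 'b'] -> ['b', 'd', 'c', 'a']
'c': index 2 in ['b', 'd', 'c', 'a'] -> ['c', 'b', 'd', 'a']
'a': index 3 in ['c', 'b', 'd', 'a'] -> ['a', 'c', 'b', 'd']
'a': index 0 in ['a', 'c', 'b', 'd'] -> ['a', 'c', 'b', 'd']
'a': index 0 in ['a', 'c', 'b', 'd'] -> ['a', 'c', 'b', 'd']


Output: [0, 3, 3, 1, 0, 3, 2, 3, 0, 0]


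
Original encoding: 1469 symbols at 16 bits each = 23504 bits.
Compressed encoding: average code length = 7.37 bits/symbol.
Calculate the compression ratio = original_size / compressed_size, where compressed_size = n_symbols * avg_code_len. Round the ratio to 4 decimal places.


original_size = n_symbols * orig_bits = 1469 * 16 = 23504 bits
compressed_size = n_symbols * avg_code_len = 1469 * 7.37 = 10826.53 bits
ratio = original_size / compressed_size = 23504 / 10826.53 = 2.171

Compression ratio = 2.171


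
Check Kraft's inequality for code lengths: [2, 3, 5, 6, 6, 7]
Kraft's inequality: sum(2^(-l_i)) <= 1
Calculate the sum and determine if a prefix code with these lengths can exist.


Sum = 2^(-2) + 2^(-3) + 2^(-5) + 2^(-6) + 2^(-6) + 2^(-7)
    = 0.25 + 0.125 + 0.03125 + 0.015625 + 0.015625 + 0.0078125
    = 57/128 = 0.4453125
Since 0.4453125 <= 1, Kraft's inequality IS satisfied.
A prefix code with these lengths CAN exist.

Kraft sum = 0.4453125. Satisfied.


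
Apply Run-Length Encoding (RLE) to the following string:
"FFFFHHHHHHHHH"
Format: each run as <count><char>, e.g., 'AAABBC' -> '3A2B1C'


Scanning runs left to right:
  i=0: run of 'F' x 4 -> '4F'
  i=4: run of 'H' x 9 -> '9H'

RLE = 4F9H


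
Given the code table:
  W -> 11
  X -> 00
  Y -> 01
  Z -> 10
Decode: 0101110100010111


Decoding:
01 -> Y
01 -> Y
11 -> W
01 -> Y
00 -> X
01 -> Y
01 -> Y
11 -> W


Result: YYWYXYYW


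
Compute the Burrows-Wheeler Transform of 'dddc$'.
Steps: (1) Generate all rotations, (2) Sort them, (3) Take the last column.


Rotations (sorted):
  0: $dddc -> last char: c
  1: c$ddd -> last char: d
  2: dc$dd -> last char: d
  3: ddc$d -> last char: d
  4: dddc$ -> last char: $


BWT = cddd$


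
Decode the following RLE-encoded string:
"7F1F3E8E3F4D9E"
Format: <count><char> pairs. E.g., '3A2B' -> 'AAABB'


Expanding each <count><char> pair:
  7F -> 'FFFFFFF'
  1F -> 'F'
  3E -> 'EEE'
  8E -> 'EEEEEEEE'
  3F -> 'FFF'
  4D -> 'DDDD'
  9E -> 'EEEEEEEEE'

Decoded = FFFFFFFFEEEEEEEEEEEFFFDDDDEEEEEEEEE


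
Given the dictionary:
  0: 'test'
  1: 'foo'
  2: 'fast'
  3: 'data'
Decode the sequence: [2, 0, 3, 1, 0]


Look up each index in the dictionary:
  2 -> 'fast'
  0 -> 'test'
  3 -> 'data'
  1 -> 'foo'
  0 -> 'test'

Decoded: "fast test data foo test"


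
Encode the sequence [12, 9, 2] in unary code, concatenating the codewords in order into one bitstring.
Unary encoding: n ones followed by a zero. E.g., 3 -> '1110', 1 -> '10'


Encode each number as n ones followed by a terminating 0:
  12 -> 1111111111110 (13 bits)
  9 -> 1111111110 (10 bits)
  2 -> 110 (3 bits)
Total length = 13 + 10 + 3 = 26 bits.

Unary([12, 9, 2]) = 11111111111101111111110110 (26 bits)


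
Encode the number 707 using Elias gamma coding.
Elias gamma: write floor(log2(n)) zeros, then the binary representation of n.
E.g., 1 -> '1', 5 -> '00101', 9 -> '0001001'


num_bits = floor(log2(707)) + 1 = 10
leading_zeros = num_bits - 1 = 9
binary(707) = 1011000011

Elias gamma(707) = '000000000' + '1011000011' = 0000000001011000011 (19 bits)


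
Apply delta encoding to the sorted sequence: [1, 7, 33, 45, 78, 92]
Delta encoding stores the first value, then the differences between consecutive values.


First value: 1
Deltas:
  7 - 1 = 6
  33 - 7 = 26
  45 - 33 = 12
  78 - 45 = 33
  92 - 78 = 14


Delta encoded: [1, 6, 26, 12, 33, 14]


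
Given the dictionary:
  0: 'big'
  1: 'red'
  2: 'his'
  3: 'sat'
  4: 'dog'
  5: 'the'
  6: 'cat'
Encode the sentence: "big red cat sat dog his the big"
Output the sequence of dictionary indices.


Look up each word in the dictionary:
  'big' -> 0
  'red' -> 1
  'cat' -> 6
  'sat' -> 3
  'dog' -> 4
  'his' -> 2
  'the' -> 5
  'big' -> 0

Encoded: [0, 1, 6, 3, 4, 2, 5, 0]


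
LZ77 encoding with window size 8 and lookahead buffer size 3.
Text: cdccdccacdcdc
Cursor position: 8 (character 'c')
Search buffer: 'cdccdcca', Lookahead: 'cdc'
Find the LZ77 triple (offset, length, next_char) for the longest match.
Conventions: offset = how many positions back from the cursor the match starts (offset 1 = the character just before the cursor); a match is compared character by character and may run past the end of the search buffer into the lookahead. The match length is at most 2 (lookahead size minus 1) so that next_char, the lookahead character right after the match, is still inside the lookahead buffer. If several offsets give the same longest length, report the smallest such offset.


Try each offset into the search buffer:
  offset=1 (pos 7, char 'a'): match length 0
  offset=2 (pos 6, char 'c'): match length 1
  offset=3 (pos 5, char 'c'): match length 1
  offset=4 (pos 4, char 'd'): match length 0
  offset=5 (pos 3, char 'c'): match length 2
  offset=6 (pos 2, char 'c'): match length 1
  offset=7 (pos 1, char 'd'): match length 0
  offset=8 (pos 0, char 'c'): match length 2
Longest match has length 2, found at offsets 5, 8; take the smallest, offset 5.
next_char = character at position 8 + 2 = 10 -> 'c'

Best match: offset=5, length=2 (matching 'cd' starting at position 3)
LZ77 triple: (5, 2, 'c')


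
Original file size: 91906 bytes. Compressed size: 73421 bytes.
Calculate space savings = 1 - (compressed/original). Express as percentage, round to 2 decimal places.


ratio = compressed/original = 73421/91906 = 0.798871
savings = 1 - ratio = 1 - 0.798871 = 0.201129
as a percentage: 0.201129 * 100 = 20.11%

Space savings = 1 - 73421/91906 = 20.11%


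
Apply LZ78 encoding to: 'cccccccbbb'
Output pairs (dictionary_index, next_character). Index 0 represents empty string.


LZ78 encoding steps:
Dictionary: {0: ''}
Step 1: w='' (idx 0), next='c' -> output (0, 'c'), add 'c' as idx 1
Step 2: w='c' (idx 1), next='c' -> output (1, 'c'), add 'cc' as idx 2
Step 3: w='cc' (idx 2), next='c' -> output (2, 'c'), add 'ccc' as idx 3
Step 4: w='c' (idx 1), next='b' -> output (1, 'b'), add 'cb' as idx 4
Step 5: w='' (idx 0), next='b' -> output (0, 'b'), add 'b' as idx 5
Step 6: w='b' (idx 5), end of input -> output (5, '')


Encoded: [(0, 'c'), (1, 'c'), (2, 'c'), (1, 'b'), (0, 'b'), (5, '')]


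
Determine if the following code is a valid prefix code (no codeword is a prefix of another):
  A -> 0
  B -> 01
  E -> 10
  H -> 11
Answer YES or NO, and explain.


Checking each pair (does one codeword prefix another?):
  A='0' vs B='01': prefix -- VIOLATION

NO -- this is NOT a valid prefix code. A (0) is a prefix of B (01).


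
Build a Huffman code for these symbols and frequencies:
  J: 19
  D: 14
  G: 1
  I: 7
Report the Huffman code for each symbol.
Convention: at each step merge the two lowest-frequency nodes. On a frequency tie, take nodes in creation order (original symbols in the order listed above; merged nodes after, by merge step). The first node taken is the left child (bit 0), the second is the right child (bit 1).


Huffman tree construction:
Step 1: Merge G(1) + I(7) = 8
Step 2: Merge (G+I)(8) + D(14) = 22
Step 3: Merge J(19) + ((G+I)+D)(22) = 41
Read each symbol's code off the tree from the root (left child = 0, right child = 1).

Codes:
  J: 0 (length 1)
  D: 11 (length 2)
  G: 100 (length 3)
  I: 101 (length 3)
Average code length: 71/41 = 1.7317 bits/symbol


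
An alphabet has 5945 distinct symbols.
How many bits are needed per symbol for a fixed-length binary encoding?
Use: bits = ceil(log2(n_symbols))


log2(5945) = 12.5375
Bracket: 2^12 = 4096 < 5945 <= 2^13 = 8192
So ceil(log2(5945)) = 13

bits = ceil(log2(5945)) = ceil(12.5375) = 13 bits


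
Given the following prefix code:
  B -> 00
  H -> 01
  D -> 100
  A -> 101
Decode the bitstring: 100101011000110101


Decoding step by step:
Bits 100 -> D
Bits 101 -> A
Bits 01 -> H
Bits 100 -> D
Bits 01 -> H
Bits 101 -> A
Bits 01 -> H


Decoded message: DAHDHAH


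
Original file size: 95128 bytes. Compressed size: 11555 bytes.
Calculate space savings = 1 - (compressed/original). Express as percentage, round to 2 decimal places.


ratio = compressed/original = 11555/95128 = 0.121468
savings = 1 - ratio = 1 - 0.121468 = 0.878532
as a percentage: 0.878532 * 100 = 87.85%

Space savings = 1 - 11555/95128 = 87.85%


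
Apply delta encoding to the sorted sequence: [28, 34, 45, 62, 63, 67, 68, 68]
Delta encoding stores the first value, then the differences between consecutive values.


First value: 28
Deltas:
  34 - 28 = 6
  45 - 34 = 11
  62 - 45 = 17
  63 - 62 = 1
  67 - 63 = 4
  68 - 67 = 1
  68 - 68 = 0


Delta encoded: [28, 6, 11, 17, 1, 4, 1, 0]


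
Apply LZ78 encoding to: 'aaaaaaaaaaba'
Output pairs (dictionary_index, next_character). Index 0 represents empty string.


LZ78 encoding steps:
Dictionary: {0: ''}
Step 1: w='' (idx 0), next='a' -> output (0, 'a'), add 'a' as idx 1
Step 2: w='a' (idx 1), next='a' -> output (1, 'a'), add 'aa' as idx 2
Step 3: w='aa' (idx 2), next='a' -> output (2, 'a'), add 'aaa' as idx 3
Step 4: w='aaa' (idx 3), next='a' -> output (3, 'a'), add 'aaaa' as idx 4
Step 5: w='' (idx 0), next='b' -> output (0, 'b'), add 'b' as idx 5
Step 6: w='a' (idx 1), end of input -> output (1, '')


Encoded: [(0, 'a'), (1, 'a'), (2, 'a'), (3, 'a'), (0, 'b'), (1, '')]


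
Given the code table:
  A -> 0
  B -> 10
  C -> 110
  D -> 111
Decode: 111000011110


Decoding:
111 -> D
0 -> A
0 -> A
0 -> A
0 -> A
111 -> D
10 -> B


Result: DAAAADB


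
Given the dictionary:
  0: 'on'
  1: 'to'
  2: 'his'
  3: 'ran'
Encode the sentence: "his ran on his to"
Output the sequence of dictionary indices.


Look up each word in the dictionary:
  'his' -> 2
  'ran' -> 3
  'on' -> 0
  'his' -> 2
  'to' -> 1

Encoded: [2, 3, 0, 2, 1]


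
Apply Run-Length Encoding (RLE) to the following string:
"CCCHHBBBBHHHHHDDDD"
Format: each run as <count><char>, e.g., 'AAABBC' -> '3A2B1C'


Scanning runs left to right:
  i=0: run of 'C' x 3 -> '3C'
  i=3: run of 'H' x 2 -> '2H'
  i=5: run of 'B' x 4 -> '4B'
  i=9: run of 'H' x 5 -> '5H'
  i=14: run of 'D' x 4 -> '4D'

RLE = 3C2H4B5H4D


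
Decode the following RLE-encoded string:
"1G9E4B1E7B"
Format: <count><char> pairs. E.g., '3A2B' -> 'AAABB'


Expanding each <count><char> pair:
  1G -> 'G'
  9E -> 'EEEEEEEEE'
  4B -> 'BBBB'
  1E -> 'E'
  7B -> 'BBBBBBB'

Decoded = GEEEEEEEEEBBBBEBBBBBBB


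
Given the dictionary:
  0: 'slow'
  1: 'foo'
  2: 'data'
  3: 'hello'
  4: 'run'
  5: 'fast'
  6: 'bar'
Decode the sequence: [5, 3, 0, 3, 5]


Look up each index in the dictionary:
  5 -> 'fast'
  3 -> 'hello'
  0 -> 'slow'
  3 -> 'hello'
  5 -> 'fast'

Decoded: "fast hello slow hello fast"


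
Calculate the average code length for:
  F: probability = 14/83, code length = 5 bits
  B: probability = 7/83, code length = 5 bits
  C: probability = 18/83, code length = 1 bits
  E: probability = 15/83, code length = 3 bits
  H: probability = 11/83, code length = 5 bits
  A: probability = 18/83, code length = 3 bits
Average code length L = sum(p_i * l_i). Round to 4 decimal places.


Weighted contributions p_i * l_i:
  F: (14/83) * 5 = 70/83
  B: (7/83) * 5 = 35/83
  C: (18/83) * 1 = 18/83
  E: (15/83) * 3 = 45/83
  H: (11/83) * 5 = 55/83
  A: (18/83) * 3 = 54/83
Sum = (70 + 35 + 18 + 45 + 55 + 54)/83 = 277/83

L = 277/83 = 3.3373 bits/symbol


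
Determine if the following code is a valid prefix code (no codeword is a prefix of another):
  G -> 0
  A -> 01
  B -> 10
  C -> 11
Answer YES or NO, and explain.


Checking each pair (does one codeword prefix another?):
  G='0' vs A='01': prefix -- VIOLATION

NO -- this is NOT a valid prefix code. G (0) is a prefix of A (01).


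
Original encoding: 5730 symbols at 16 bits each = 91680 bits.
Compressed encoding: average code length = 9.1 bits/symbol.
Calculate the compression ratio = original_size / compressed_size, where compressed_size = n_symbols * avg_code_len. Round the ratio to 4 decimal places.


original_size = n_symbols * orig_bits = 5730 * 16 = 91680 bits
compressed_size = n_symbols * avg_code_len = 5730 * 9.1 = 52143.0 bits
ratio = original_size / compressed_size = 91680 / 52143.0 = 1.7582

Compression ratio = 1.7582


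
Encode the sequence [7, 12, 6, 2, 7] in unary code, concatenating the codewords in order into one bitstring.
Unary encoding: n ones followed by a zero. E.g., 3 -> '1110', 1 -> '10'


Encode each number as n ones followed by a terminating 0:
  7 -> 11111110 (8 bits)
  12 -> 1111111111110 (13 bits)
  6 -> 1111110 (7 bits)
  2 -> 110 (3 bits)
  7 -> 11111110 (8 bits)
Total length = 8 + 13 + 7 + 3 + 8 = 39 bits.

Unary([7, 12, 6, 2, 7]) = 111111101111111111110111111011011111110 (39 bits)


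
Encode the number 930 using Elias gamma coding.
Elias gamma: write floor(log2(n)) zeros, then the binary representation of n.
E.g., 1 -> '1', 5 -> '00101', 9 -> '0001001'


num_bits = floor(log2(930)) + 1 = 10
leading_zeros = num_bits - 1 = 9
binary(930) = 1110100010

Elias gamma(930) = '000000000' + '1110100010' = 0000000001110100010 (19 bits)


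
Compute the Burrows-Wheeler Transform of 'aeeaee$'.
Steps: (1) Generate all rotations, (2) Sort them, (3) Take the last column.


Rotations (sorted):
  0: $aeeaee -> last char: e
  1: aee$aee -> last char: e
  2: aeeaee$ -> last char: $
  3: e$aeeae -> last char: e
  4: eaee$ae -> last char: e
  5: ee$aeea -> last char: a
  6: eeaee$a -> last char: a


BWT = ee$eeaa


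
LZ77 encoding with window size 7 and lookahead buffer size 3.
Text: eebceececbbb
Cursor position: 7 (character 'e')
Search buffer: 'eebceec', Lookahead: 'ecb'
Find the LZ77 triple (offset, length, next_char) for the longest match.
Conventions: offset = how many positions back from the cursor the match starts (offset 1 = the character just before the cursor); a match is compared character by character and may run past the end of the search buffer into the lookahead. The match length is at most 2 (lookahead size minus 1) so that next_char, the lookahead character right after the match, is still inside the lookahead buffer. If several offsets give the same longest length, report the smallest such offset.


Try each offset into the search buffer:
  offset=1 (pos 6, char 'c'): match length 0
  offset=2 (pos 5, char 'e'): match length 2
  offset=3 (pos 4, char 'e'): match length 1
  offset=4 (pos 3, char 'c'): match length 0
  offset=5 (pos 2, char 'b'): match length 0
  offset=6 (pos 1, char 'e'): match length 1
  offset=7 (pos 0, char 'e'): match length 1
Longest match has length 2 at offset 2.
next_char = character at position 7 + 2 = 9 -> 'b'

Best match: offset=2, length=2 (matching 'ec' starting at position 5)
LZ77 triple: (2, 2, 'b')


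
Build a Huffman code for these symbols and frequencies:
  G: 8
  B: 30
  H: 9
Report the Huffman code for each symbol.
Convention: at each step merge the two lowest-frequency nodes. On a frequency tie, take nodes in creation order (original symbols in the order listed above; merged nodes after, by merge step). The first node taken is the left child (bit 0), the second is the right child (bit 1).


Huffman tree construction:
Step 1: Merge G(8) + H(9) = 17
Step 2: Merge (G+H)(17) + B(30) = 47
Read each symbol's code off the tree from the root (left child = 0, right child = 1).

Codes:
  G: 00 (length 2)
  B: 1 (length 1)
  H: 01 (length 2)
Average code length: 64/47 = 1.3617 bits/symbol


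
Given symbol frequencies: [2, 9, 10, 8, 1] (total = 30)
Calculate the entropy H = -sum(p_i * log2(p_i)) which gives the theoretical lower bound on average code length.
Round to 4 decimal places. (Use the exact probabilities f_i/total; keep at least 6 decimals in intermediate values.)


Per-symbol terms -p_i * log2(p_i) with p_i = f_i/30:
  p = 2/30 = 0.066667: log2(p) = -3.906891, -p*log2(p) = 0.260459
  p = 9/30 = 0.300000: log2(p) = -1.736966, -p*log2(p) = 0.521090
  p = 10/30 = 0.333333: log2(p) = -1.584963, -p*log2(p) = 0.528321
  p = 8/30 = 0.266667: log2(p) = -1.906891, -p*log2(p) = 0.508504
  p = 1/30 = 0.033333: log2(p) = -4.906891, -p*log2(p) = 0.163563
H = 0.260459 + 0.521090 + 0.528321 + 0.508504 + 0.163563 = 1.981937

H = 1.9819 bits/symbol


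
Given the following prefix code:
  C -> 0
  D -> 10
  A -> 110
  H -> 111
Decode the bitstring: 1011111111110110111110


Decoding step by step:
Bits 10 -> D
Bits 111 -> H
Bits 111 -> H
Bits 111 -> H
Bits 10 -> D
Bits 110 -> A
Bits 111 -> H
Bits 110 -> A


Decoded message: DHHHDAHA


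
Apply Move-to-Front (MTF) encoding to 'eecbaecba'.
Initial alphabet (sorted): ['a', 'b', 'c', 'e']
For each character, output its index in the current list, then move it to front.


MTF encoding:
'e': index 3 in ['a', 'b', 'c', 'e'] -> ['e', 'a', 'b', 'c']
'e': index 0 in ['e', 'a', 'b', 'c'] -> ['e', 'a', 'b', 'c']
'c': index 3 in ['e', 'a', 'b', 'c'] -> ['c', 'e', 'a', 'b']
'b': index 3 in ['c', 'e', 'a', 'b'] -> ['b', 'c', 'e', 'a']
'a': index 3 in ['b', 'c', 'e', 'a'] -> ['a', 'b', 'c', 'e']
'e': index 3 in ['a', 'b', 'c', 'e'] -> ['e', 'a', 'b', 'c']
'c': index 3 in ['e', 'a', 'b', 'c'] -> ['c', 'e', 'a', 'b']
'b': index 3 in ['c', 'e', 'a', 'b'] -> ['b', 'c', 'e', 'a']
'a': index 3 in ['b', 'c', 'e', 'a'] -> ['a', 'b', 'c', 'e']


Output: [3, 0, 3, 3, 3, 3, 3, 3, 3]


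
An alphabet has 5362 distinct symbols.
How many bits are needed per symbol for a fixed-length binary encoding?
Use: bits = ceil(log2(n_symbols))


log2(5362) = 12.3886
Bracket: 2^12 = 4096 < 5362 <= 2^13 = 8192
So ceil(log2(5362)) = 13

bits = ceil(log2(5362)) = ceil(12.3886) = 13 bits


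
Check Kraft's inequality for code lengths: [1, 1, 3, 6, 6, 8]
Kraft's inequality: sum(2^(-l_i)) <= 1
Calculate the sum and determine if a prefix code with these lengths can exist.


Sum = 2^(-1) + 2^(-1) + 2^(-3) + 2^(-6) + 2^(-6) + 2^(-8)
    = 0.5 + 0.5 + 0.125 + 0.015625 + 0.015625 + 0.00390625
    = 297/256 = 1.16015625
Since 1.16015625 > 1, Kraft's inequality is NOT satisfied.
A prefix code with these lengths CANNOT exist.

Kraft sum = 1.16015625. Not satisfied.


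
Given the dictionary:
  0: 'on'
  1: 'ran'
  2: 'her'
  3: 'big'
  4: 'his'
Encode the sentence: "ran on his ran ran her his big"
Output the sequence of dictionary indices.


Look up each word in the dictionary:
  'ran' -> 1
  'on' -> 0
  'his' -> 4
  'ran' -> 1
  'ran' -> 1
  'her' -> 2
  'his' -> 4
  'big' -> 3

Encoded: [1, 0, 4, 1, 1, 2, 4, 3]


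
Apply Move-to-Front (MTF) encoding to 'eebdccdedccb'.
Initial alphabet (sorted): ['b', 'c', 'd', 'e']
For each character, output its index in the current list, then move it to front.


MTF encoding:
'e': index 3 in ['b', 'c', 'd', 'e'] -> ['e', 'b', 'c', 'd']
'e': index 0 in ['e', 'b', 'c', 'd'] -> ['e', 'b', 'c', 'd']
'b': index 1 in ['e', 'b', 'c', 'd'] -> ['b', 'e', 'c', 'd']
'd': index 3 in ['b', 'e', 'c', 'd'] -> ['d', 'b', 'e', 'c']
'c': index 3 in ['d', 'b', 'e', 'c'] -> ['c', 'd', 'b', 'e']
'c': index 0 in ['c', 'd', 'b', 'e'] -> ['c', 'd', 'b', 'e']
'd': index 1 in ['c', 'd', 'b', 'e'] -> ['d', 'c', 'b', 'e']
'e': index 3 in ['d', 'c', 'b', 'e'] -> ['e', 'd', 'c', 'b']
'd': index 1 in ['e', 'd', 'c', 'b'] -> ['d', 'e', 'c', 'b']
'c': index 2 in ['d', 'e', 'c', 'b'] -> ['c', 'd', 'e', 'b']
'c': index 0 in ['c', 'd', 'e', 'b'] -> ['c', 'd', 'e', 'b']
'b': index 3 in ['c', 'd', 'e', 'b'] -> ['b', 'c', 'd', 'e']


Output: [3, 0, 1, 3, 3, 0, 1, 3, 1, 2, 0, 3]


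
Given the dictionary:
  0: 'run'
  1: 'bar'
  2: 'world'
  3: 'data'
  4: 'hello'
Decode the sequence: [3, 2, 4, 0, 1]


Look up each index in the dictionary:
  3 -> 'data'
  2 -> 'world'
  4 -> 'hello'
  0 -> 'run'
  1 -> 'bar'

Decoded: "data world hello run bar"


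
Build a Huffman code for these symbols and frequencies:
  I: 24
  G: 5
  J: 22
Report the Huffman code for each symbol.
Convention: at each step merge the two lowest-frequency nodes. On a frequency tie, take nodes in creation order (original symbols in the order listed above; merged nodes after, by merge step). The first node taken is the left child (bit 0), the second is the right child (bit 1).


Huffman tree construction:
Step 1: Merge G(5) + J(22) = 27
Step 2: Merge I(24) + (G+J)(27) = 51
Read each symbol's code off the tree from the root (left child = 0, right child = 1).

Codes:
  I: 0 (length 1)
  G: 10 (length 2)
  J: 11 (length 2)
Average code length: 78/51 = 1.5294 bits/symbol


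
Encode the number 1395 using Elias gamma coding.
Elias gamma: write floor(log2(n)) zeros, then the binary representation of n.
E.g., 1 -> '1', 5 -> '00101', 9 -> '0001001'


num_bits = floor(log2(1395)) + 1 = 11
leading_zeros = num_bits - 1 = 10
binary(1395) = 10101110011

Elias gamma(1395) = '0000000000' + '10101110011' = 000000000010101110011 (21 bits)


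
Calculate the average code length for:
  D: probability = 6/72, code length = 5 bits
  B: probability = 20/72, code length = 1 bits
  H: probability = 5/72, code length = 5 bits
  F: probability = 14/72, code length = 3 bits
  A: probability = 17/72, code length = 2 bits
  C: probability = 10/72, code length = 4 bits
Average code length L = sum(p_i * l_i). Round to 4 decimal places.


Weighted contributions p_i * l_i:
  D: (6/72) * 5 = 30/72
  B: (20/72) * 1 = 20/72
  H: (5/72) * 5 = 25/72
  F: (14/72) * 3 = 42/72
  A: (17/72) * 2 = 34/72
  C: (10/72) * 4 = 40/72
Sum = (30 + 20 + 25 + 42 + 34 + 40)/72 = 191/72

L = 191/72 = 2.6528 bits/symbol


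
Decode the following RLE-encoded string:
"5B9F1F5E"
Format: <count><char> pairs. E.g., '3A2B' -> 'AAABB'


Expanding each <count><char> pair:
  5B -> 'BBBBB'
  9F -> 'FFFFFFFFF'
  1F -> 'F'
  5E -> 'EEEEE'

Decoded = BBBBBFFFFFFFFFFEEEEE


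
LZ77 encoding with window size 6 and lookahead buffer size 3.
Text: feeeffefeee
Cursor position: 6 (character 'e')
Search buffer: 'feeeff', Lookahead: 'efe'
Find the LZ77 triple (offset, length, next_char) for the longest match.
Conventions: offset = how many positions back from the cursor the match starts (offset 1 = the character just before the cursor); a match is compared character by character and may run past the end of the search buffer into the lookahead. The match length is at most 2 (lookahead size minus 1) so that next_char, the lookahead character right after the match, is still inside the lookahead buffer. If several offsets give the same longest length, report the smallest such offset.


Try each offset into the search buffer:
  offset=1 (pos 5, char 'f'): match length 0
  offset=2 (pos 4, char 'f'): match length 0
  offset=3 (pos 3, char 'e'): match length 2
  offset=4 (pos 2, char 'e'): match length 1
  offset=5 (pos 1, char 'e'): match length 1
  offset=6 (pos 0, char 'f'): match length 0
Longest match has length 2 at offset 3.
next_char = character at position 6 + 2 = 8 -> 'e'

Best match: offset=3, length=2 (matching 'ef' starting at position 3)
LZ77 triple: (3, 2, 'e')


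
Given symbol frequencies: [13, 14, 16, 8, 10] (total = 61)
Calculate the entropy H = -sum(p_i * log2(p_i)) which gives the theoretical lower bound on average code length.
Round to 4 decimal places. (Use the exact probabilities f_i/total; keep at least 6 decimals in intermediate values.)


Per-symbol terms -p_i * log2(p_i) with p_i = f_i/61:
  p = 13/61 = 0.213115: log2(p) = -2.230298, -p*log2(p) = 0.475309
  p = 14/61 = 0.229508: log2(p) = -2.123382, -p*log2(p) = 0.487334
  p = 16/61 = 0.262295: log2(p) = -1.930737, -p*log2(p) = 0.506423
  p = 8/61 = 0.131148: log2(p) = -2.930737, -p*log2(p) = 0.384359
  p = 10/61 = 0.163934: log2(p) = -2.608809, -p*log2(p) = 0.427674
H = 0.475309 + 0.487334 + 0.506423 + 0.384359 + 0.427674 = 2.281099

H = 2.2811 bits/symbol


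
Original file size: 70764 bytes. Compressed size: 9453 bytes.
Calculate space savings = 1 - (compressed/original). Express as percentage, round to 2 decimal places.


ratio = compressed/original = 9453/70764 = 0.133585
savings = 1 - ratio = 1 - 0.133585 = 0.866415
as a percentage: 0.866415 * 100 = 86.64%

Space savings = 1 - 9453/70764 = 86.64%


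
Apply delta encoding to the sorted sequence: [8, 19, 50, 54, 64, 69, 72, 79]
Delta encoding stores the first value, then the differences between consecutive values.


First value: 8
Deltas:
  19 - 8 = 11
  50 - 19 = 31
  54 - 50 = 4
  64 - 54 = 10
  69 - 64 = 5
  72 - 69 = 3
  79 - 72 = 7


Delta encoded: [8, 11, 31, 4, 10, 5, 3, 7]


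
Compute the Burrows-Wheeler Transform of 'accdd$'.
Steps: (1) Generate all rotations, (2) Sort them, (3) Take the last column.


Rotations (sorted):
  0: $accdd -> last char: d
  1: accdd$ -> last char: $
  2: ccdd$a -> last char: a
  3: cdd$ac -> last char: c
  4: d$accd -> last char: d
  5: dd$acc -> last char: c


BWT = d$acdc


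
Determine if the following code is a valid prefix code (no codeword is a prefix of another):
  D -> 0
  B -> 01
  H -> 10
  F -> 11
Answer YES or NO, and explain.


Checking each pair (does one codeword prefix another?):
  D='0' vs B='01': prefix -- VIOLATION

NO -- this is NOT a valid prefix code. D (0) is a prefix of B (01).


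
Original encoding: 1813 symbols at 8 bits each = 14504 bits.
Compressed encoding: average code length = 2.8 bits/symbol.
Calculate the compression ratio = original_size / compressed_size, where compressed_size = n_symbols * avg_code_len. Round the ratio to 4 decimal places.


original_size = n_symbols * orig_bits = 1813 * 8 = 14504 bits
compressed_size = n_symbols * avg_code_len = 1813 * 2.8 = 5076.4 bits
ratio = original_size / compressed_size = 14504 / 5076.4 = 2.8571

Compression ratio = 2.8571


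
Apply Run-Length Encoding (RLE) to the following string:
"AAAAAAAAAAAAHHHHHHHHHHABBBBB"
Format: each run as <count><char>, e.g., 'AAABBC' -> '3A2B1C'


Scanning runs left to right:
  i=0: run of 'A' x 12 -> '12A'
  i=12: run of 'H' x 10 -> '10H'
  i=22: run of 'A' x 1 -> '1A'
  i=23: run of 'B' x 5 -> '5B'

RLE = 12A10H1A5B


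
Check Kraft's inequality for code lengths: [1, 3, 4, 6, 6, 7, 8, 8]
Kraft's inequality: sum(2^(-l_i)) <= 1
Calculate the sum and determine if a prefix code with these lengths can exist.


Sum = 2^(-1) + 2^(-3) + 2^(-4) + 2^(-6) + 2^(-6) + 2^(-7) + 2^(-8) + 2^(-8)
    = 0.5 + 0.125 + 0.0625 + 0.015625 + 0.015625 + 0.0078125 + 0.00390625 + 0.00390625
    = 188/256 = 0.734375
Since 0.734375 <= 1, Kraft's inequality IS satisfied.
A prefix code with these lengths CAN exist.

Kraft sum = 0.734375. Satisfied.


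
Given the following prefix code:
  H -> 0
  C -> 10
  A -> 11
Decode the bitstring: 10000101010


Decoding step by step:
Bits 10 -> C
Bits 0 -> H
Bits 0 -> H
Bits 0 -> H
Bits 10 -> C
Bits 10 -> C
Bits 10 -> C


Decoded message: CHHHCCC


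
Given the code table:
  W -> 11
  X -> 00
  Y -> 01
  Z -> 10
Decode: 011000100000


Decoding:
01 -> Y
10 -> Z
00 -> X
10 -> Z
00 -> X
00 -> X


Result: YZXZXX


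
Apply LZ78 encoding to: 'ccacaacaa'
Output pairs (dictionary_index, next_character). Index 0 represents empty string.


LZ78 encoding steps:
Dictionary: {0: ''}
Step 1: w='' (idx 0), next='c' -> output (0, 'c'), add 'c' as idx 1
Step 2: w='c' (idx 1), next='a' -> output (1, 'a'), add 'ca' as idx 2
Step 3: w='ca' (idx 2), next='a' -> output (2, 'a'), add 'caa' as idx 3
Step 4: w='caa' (idx 3), end of input -> output (3, '')


Encoded: [(0, 'c'), (1, 'a'), (2, 'a'), (3, '')]


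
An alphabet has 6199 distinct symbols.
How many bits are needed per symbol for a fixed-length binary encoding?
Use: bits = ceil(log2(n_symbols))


log2(6199) = 12.5978
Bracket: 2^12 = 4096 < 6199 <= 2^13 = 8192
So ceil(log2(6199)) = 13

bits = ceil(log2(6199)) = ceil(12.5978) = 13 bits


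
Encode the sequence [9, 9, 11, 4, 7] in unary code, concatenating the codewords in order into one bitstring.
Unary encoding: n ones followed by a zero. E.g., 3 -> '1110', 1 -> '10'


Encode each number as n ones followed by a terminating 0:
  9 -> 1111111110 (10 bits)
  9 -> 1111111110 (10 bits)
  11 -> 111111111110 (12 bits)
  4 -> 11110 (5 bits)
  7 -> 11111110 (8 bits)
Total length = 10 + 10 + 12 + 5 + 8 = 45 bits.

Unary([9, 9, 11, 4, 7]) = 111111111011111111101111111111101111011111110 (45 bits)
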